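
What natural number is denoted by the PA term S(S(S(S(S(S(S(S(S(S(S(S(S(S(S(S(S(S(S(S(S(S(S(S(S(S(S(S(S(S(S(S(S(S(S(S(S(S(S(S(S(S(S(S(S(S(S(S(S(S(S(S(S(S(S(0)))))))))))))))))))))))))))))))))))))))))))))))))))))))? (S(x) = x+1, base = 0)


Counting successors applied to 0:
55 applications of S to 0 = 55

55


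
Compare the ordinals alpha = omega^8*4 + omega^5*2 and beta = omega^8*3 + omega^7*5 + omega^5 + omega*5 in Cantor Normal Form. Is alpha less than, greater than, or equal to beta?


Compare term by term from highest exponent:
alpha = omega^8*4 + omega^5*2
beta = omega^8*3 + omega^7*5 + omega^5 + omega*5
Term 1: alpha has omega^8*4, beta has omega^8*3
Term 2: alpha has omega^5*2, beta has omega^7*5
Term 3: alpha has omega^0*0, beta has omega^5*1
Term 4: alpha has omega^0*0, beta has omega^1*5
Result: alpha > beta

alpha > beta


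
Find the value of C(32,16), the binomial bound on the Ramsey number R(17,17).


R(17,17) <= C(17+17-2, 17-1) = C(32, 16)
C(32, 16) = 32! / (16! * 16!)
= 601080390

601080390


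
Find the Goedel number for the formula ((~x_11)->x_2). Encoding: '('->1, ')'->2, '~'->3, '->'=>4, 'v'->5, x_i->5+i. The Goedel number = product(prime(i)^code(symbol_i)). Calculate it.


Formula: ((~x_11)->x_2)
Symbol codes: [1, 1, 3, 16, 2, 4, 7, 2]
Primes: [2, 3, 5, 7, 11, 13, 17, 19]
p_1^1 = 2^1 = 2
p_2^1 = 3^1 = 3
p_3^3 = 5^3 = 125
p_4^16 = 7^16 = 33232930569601
p_5^2 = 11^2 = 121
p_6^4 = 13^4 = 28561
p_7^7 = 17^7 = 410338673
p_8^2 = 19^2 = 361
Product = 12759637453541574059580837515544750

12759637453541574059580837515544750


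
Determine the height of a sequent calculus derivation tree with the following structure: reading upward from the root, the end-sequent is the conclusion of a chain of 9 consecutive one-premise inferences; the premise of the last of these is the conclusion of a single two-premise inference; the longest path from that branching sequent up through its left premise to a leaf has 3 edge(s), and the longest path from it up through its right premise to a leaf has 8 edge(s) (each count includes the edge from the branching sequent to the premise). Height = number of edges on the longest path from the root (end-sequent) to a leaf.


Longest path through the left premise: 3 edges (measured from the branching sequent)
Longest path through the right premise: 8 edges
Height of the subtree rooted at the branching sequent: max(3, 8) = 8
The branching sequent sits 9 edges above the root (the chain of one-premise inferences), so height = 8 + 9 = 17

17


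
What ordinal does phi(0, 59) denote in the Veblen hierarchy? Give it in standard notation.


phi(0, 59):
phi(0, beta) = omega^beta by definition.
phi(0, 59) = omega^59

omega^59


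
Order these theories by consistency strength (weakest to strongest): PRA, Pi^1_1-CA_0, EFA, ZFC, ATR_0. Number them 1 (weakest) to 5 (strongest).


Ordering by consistency strength:
1. EFA
2. PRA
3. ATR_0
4. Pi^1_1-CA_0
5. ZFC


PRA=2, Pi^1_1-CA_0=4, EFA=1, ZFC=5, ATR_0=3


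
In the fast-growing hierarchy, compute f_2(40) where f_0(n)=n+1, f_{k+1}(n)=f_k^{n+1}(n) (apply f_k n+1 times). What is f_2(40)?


f_2(40) = f_1^41(40)
f_1(m) = 2m + 1.
Iterating: f_1^k(n) = 2^k*(n+1) - 1.
f_2(40) = 2^41*(40+1) - 1 = 2199023255552*41 - 1 = 90159953477631

90159953477631


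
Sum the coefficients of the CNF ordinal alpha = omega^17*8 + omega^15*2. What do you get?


CNF: omega^17*8 + omega^15*2
Coefficients: 8 + 2 = 10

10


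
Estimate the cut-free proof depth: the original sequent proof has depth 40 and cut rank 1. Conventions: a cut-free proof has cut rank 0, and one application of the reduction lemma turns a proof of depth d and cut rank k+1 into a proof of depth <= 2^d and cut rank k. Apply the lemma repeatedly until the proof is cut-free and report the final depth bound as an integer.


Each rank reduction sends depth d to at most 2^d; cut rank r needs r reductions.
2_0(40) = 40
2_1(40) = 2^40 = 1099511627776
Cut-free depth bound = 1099511627776

1099511627776


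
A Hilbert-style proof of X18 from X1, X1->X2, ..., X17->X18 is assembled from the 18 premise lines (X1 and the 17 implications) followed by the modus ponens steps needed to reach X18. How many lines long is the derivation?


We have 18 premise lines: X1 and 17 implications.
Each implication is detached once by MP, giving 17 MP lines.
18 premise lines + 17 MP lines = 35 total lines.

35


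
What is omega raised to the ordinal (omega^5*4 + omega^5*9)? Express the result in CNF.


omega^(omega^5*4 + omega^5*9):
Both terms of the exponent have the same exponent 5, so they merge: omega^5*4 + omega^5*9 = omega^5*(4+9) = omega^5*13.
omega raised to a CNF ordinal is a single CNF term: Result = omega^(omega^5*13)

omega^(omega^5*13)


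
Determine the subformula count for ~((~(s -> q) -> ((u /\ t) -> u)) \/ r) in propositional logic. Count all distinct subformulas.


Formula: ~((~(s -> q) -> ((u /\ t) -> u)) \/ r)
Subformulas found:
  1. q
  2. u
  3. s
  4. r
  5. t
  6. (s -> q)
  7. (u /\ t)
  8. ~(s -> q)
  9. ((u /\ t) -> u)
  10. (~(s -> q) -> ((u /\ t) -> u))
  11. ((~(s -> q) -> ((u /\ t) -> u)) \/ r)
  12. ~((~(s -> q) -> ((u /\ t) -> u)) \/ r)
Total distinct subformulas = 12

12


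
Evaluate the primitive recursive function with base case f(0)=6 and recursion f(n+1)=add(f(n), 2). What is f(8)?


f(0) = 6
f(1) = add(f(0), 2) = add(6, 2) = 8
f(2) = add(f(1), 2) = add(8, 2) = 10
f(3) = add(f(2), 2) = add(10, 2) = 12
f(4) = add(f(3), 2) = add(12, 2) = 14
f(5) = add(f(4), 2) = add(14, 2) = 16
f(6) = add(f(5), 2) = add(16, 2) = 18
f(7) = add(f(6), 2) = add(18, 2) = 20
f(8) = add(f(7), 2) = add(20, 2) = 22


22


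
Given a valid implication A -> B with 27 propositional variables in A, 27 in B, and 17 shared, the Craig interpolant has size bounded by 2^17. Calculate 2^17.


Shared atoms = 17
Craig interpolant size bound = 2^17
= 131072

131072


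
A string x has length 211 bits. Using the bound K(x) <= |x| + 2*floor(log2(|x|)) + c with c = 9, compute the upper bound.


floor(log2(211)) = 7
2 * 7 = 14
K(x) <= 211 + 14 + 9 = 234

234


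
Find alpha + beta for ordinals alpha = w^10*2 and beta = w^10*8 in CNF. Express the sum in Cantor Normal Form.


Ordinal addition w^10*2 + w^10*8:
Both terms have the same exponent 10.
w^e*c + w^e*d = w^e*(c+d).
Result = w^10*(2+8) = w^10*10

w^10*10


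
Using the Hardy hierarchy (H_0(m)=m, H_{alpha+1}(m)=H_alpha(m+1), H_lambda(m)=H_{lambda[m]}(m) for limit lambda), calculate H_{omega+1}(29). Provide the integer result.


H_{omega+1}(29):
Unwind the 1 successor steps: H_{omega+1}(29) = H_omega(29+1) = H_omega(30).
H_omega(m) = H_m(m) = m + m = 2m.
Result = 2 * 30 = 60

60


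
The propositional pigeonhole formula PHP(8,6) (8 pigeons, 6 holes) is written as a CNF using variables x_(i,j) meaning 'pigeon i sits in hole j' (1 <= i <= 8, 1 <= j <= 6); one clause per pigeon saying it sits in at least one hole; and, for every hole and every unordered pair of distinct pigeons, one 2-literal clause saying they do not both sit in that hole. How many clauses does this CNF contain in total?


PHP(8,6): 8 pigeons, 6 holes, 8*6 = 48 variables.
- pigeon clauses: one per pigeon -> 8 clauses
- hole clauses: 6 holes * C(8,2) = 6 * 28 -> 168 clauses
Total clauses = 8 + 168 = 176

176


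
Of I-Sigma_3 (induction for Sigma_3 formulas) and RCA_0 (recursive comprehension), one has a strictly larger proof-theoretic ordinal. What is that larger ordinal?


Proof-theoretic ordinal of I-Sigma_3 (induction for Sigma_3 formulas): omega^(omega^(omega^omega))
Proof-theoretic ordinal of RCA_0 (recursive comprehension): omega^omega
Comparing: omega^omega < omega^(omega^(omega^omega)).
The larger ordinal is omega^(omega^(omega^omega)) (from I-Sigma_3 (induction for Sigma_3 formulas)).

omega^(omega^(omega^omega))


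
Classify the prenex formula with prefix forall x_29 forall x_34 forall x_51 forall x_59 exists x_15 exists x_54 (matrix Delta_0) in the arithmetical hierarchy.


Leading quantifier is forall, so the class is Pi.
Number of quantifier blocks = alternations + 1 = 1 + 1 = 2.
Classification: Pi_2

Pi_2


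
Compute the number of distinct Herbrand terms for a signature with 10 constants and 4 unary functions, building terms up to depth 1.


Herbrand terms by depth:
Depth 0: 10 constants
Depth 1: 40 new terms (running total: 50)
Total distinct ground terms = 50

50


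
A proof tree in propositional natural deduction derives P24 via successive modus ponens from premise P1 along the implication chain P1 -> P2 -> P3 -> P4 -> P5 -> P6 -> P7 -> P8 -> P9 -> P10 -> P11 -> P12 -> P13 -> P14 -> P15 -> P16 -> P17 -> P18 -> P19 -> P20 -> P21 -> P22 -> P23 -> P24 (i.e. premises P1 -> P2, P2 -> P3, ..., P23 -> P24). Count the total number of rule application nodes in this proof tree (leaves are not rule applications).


We have a chain: P1 -> P2 -> P3 -> P4 -> P5 -> P6 -> P7 -> P8 -> P9 -> P10 -> P11 -> P12 -> P13 -> P14 -> P15 -> P16 -> P17 -> P18 -> P19 -> P20 -> P21 -> P22 -> P23 -> P24.
Each modus ponens application produces the next variable.
The chain has 24 propositions, so 24-1 = 23 modus ponens steps.
Total inference nodes = 23

23


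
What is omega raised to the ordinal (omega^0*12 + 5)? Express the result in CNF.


omega^(omega^0*12 + 5):
omega^0 = 1, so the exponent is 12 + 5 = 17 (finite ordinal addition).
Result = omega^17, already a single CNF term.

omega^17


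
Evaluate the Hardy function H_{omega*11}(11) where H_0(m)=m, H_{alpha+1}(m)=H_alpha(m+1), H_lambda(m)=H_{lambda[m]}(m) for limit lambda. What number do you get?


H_{omega*11}(11):
For the Hardy hierarchy, H_{omega*k}(n) = 2^k * n.
2^11 = 2048.
2048 * 11 = 22528

22528


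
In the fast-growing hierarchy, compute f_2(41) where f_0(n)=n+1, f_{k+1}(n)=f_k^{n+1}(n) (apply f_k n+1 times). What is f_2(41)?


f_2(41) = f_1^42(41)
f_1(m) = 2m + 1.
Iterating: f_1^k(n) = 2^k*(n+1) - 1.
f_2(41) = 2^42*(41+1) - 1 = 4398046511104*42 - 1 = 184717953466367

184717953466367


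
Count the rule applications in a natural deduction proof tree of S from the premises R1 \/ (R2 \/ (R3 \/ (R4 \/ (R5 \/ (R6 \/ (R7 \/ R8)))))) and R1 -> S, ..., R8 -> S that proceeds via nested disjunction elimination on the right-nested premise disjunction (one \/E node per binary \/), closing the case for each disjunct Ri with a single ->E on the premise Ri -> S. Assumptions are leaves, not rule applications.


The premise R1 \/ (R2 \/ (R3 \/ (R4 \/ (R5 \/ (R6 \/ (R7 \/ R8)))))) contains 8 disjuncts, hence 7 binary \/ connectives.
- Each binary \/ is eliminated once: 7 \/E nodes.
- Each of the 8 cases Ri derives S by one ->E with Ri -> S: 8 ->E nodes.
Total = 7 + 8 = 15

15


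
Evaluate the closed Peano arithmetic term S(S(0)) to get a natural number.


Counting successors applied to 0:
2 applications of S to 0 = 2

2


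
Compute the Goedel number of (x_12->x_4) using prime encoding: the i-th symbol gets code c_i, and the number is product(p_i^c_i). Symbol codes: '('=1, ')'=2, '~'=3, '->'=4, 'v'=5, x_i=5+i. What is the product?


Formula: (x_12->x_4)
Symbol codes: [1, 17, 4, 9, 2]
Primes: [2, 3, 5, 7, 11]
p_1^1 = 2^1 = 2
p_2^17 = 3^17 = 129140163
p_3^4 = 5^4 = 625
p_4^9 = 7^9 = 40353607
p_5^2 = 11^2 = 121
Product = 788204797074713576250

788204797074713576250


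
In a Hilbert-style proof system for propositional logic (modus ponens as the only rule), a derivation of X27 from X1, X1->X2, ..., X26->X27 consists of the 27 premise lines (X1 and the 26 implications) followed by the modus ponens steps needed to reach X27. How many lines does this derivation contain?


We have 27 premise lines: X1 and 26 implications.
Each implication is detached once by MP, giving 26 MP lines.
27 premise lines + 26 MP lines = 53 total lines.

53


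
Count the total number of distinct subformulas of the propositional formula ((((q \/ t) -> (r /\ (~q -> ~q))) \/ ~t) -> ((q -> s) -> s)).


Formula: ((((q \/ t) -> (r /\ (~q -> ~q))) \/ ~t) -> ((q -> s) -> s))
Subformulas found:
  1. q
  2. s
  3. r
  4. t
  5. ~t
  6. ~q
  7. (q \/ t)
  8. (q -> s)
  9. (~q -> ~q)
  10. ((q -> s) -> s)
  11. (r /\ (~q -> ~q))
  12. ((q \/ t) -> (r /\ (~q -> ~q)))
  13. (((q \/ t) -> (r /\ (~q -> ~q))) \/ ~t)
  14. ((((q \/ t) -> (r /\ (~q -> ~q))) \/ ~t) -> ((q -> s) -> s))
Total distinct subformulas = 14

14


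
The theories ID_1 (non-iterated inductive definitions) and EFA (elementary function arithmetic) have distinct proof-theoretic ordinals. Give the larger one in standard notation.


Proof-theoretic ordinal of ID_1 (non-iterated inductive definitions): psi_0(epsilon_{Omega+1})
Proof-theoretic ordinal of EFA (elementary function arithmetic): omega^3
Comparing: omega^3 < psi_0(epsilon_{Omega+1}).
The larger ordinal is psi_0(epsilon_{Omega+1}) (from ID_1 (non-iterated inductive definitions)).

psi_0(epsilon_{Omega+1})


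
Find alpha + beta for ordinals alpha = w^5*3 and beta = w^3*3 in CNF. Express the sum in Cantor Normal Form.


Ordinal addition w^5*3 + w^3*3:
Leading exponent of alpha (5) > leading exponent of beta (3).
Since alpha's term has higher exponent than beta's leading term,
the sum is simply alpha followed by beta.
Result = w^5*3 + w^3*3

w^5*3 + w^3*3


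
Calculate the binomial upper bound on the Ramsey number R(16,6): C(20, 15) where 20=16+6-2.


R(16,6) <= C(16+6-2, 16-1) = C(20, 15)
C(20, 15) = 20! / (15! * 5!)
= 15504

15504


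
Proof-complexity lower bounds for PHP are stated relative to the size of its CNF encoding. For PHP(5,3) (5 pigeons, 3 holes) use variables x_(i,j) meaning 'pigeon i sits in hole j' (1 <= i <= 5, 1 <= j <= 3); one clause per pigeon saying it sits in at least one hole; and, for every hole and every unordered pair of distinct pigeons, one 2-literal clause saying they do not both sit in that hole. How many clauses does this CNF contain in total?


PHP(5,3): 5 pigeons, 3 holes, 5*3 = 15 variables.
- pigeon clauses: one per pigeon -> 5 clauses
- hole clauses: 3 holes * C(5,2) = 3 * 10 -> 30 clauses
Total clauses = 5 + 30 = 35

35


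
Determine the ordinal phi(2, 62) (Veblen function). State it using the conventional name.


phi(2, 62):
phi(2, beta) = zeta_beta (the beta-th zeta number, fixed point of epsilon).
phi(2, 62) = zeta_62

zeta_62


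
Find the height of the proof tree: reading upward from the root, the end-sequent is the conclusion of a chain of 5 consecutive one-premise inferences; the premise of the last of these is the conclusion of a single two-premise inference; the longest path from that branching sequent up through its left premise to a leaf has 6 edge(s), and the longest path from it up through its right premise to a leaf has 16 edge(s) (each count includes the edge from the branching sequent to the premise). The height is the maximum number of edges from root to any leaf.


Longest path through the left premise: 6 edges (measured from the branching sequent)
Longest path through the right premise: 16 edges
Height of the subtree rooted at the branching sequent: max(6, 16) = 16
The branching sequent sits 5 edges above the root (the chain of one-premise inferences), so height = 16 + 5 = 21

21


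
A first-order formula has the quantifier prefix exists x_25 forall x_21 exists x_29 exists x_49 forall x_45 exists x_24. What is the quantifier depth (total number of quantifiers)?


Quantifier prefix has 6 quantifier symbols.
Quantifier depth = 6

6


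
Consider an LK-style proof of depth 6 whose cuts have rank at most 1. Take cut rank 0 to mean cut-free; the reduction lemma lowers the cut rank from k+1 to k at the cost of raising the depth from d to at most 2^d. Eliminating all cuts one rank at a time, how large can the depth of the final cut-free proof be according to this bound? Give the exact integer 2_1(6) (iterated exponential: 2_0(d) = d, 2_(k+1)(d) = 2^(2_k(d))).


Each rank reduction sends depth d to at most 2^d; cut rank r needs r reductions.
2_0(6) = 6
2_1(6) = 2^6 = 64
Cut-free depth bound = 64

64


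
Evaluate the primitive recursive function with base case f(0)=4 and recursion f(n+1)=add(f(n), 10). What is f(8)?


f(0) = 4
f(1) = add(f(0), 10) = add(4, 10) = 14
f(2) = add(f(1), 10) = add(14, 10) = 24
f(3) = add(f(2), 10) = add(24, 10) = 34
f(4) = add(f(3), 10) = add(34, 10) = 44
f(5) = add(f(4), 10) = add(44, 10) = 54
f(6) = add(f(5), 10) = add(54, 10) = 64
f(7) = add(f(6), 10) = add(64, 10) = 74
f(8) = add(f(7), 10) = add(74, 10) = 84


84


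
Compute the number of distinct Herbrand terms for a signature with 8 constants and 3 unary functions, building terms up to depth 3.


Herbrand terms by depth:
Depth 0: 8 constants
Depth 1: 24 new terms (running total: 32)
Depth 2: 72 new terms (running total: 104)
Depth 3: 216 new terms (running total: 320)
Total distinct ground terms = 320

320


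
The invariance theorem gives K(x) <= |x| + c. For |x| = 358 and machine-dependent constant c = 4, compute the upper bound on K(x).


K(x) <= |x| + c = 358 + 4 = 362

362


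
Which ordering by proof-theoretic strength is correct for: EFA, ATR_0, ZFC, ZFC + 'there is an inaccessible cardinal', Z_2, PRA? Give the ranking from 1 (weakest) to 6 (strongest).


Ordering by consistency strength:
1. EFA
2. PRA
3. ATR_0
4. Z_2
5. ZFC
6. ZFC + 'there is an inaccessible cardinal'


EFA=1, ATR_0=3, ZFC=5, ZFC + 'there is an inaccessible cardinal'=6, Z_2=4, PRA=2


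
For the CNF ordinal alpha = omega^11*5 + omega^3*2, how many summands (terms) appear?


CNF: omega^11*5 + omega^3*2
Count the summands separated by '+':
  term 1: omega^11*5
  term 2: omega^3*2
Total terms = 2

2


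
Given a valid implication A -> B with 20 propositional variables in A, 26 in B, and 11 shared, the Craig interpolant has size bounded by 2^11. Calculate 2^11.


Shared atoms = 11
Craig interpolant size bound = 2^11
= 2048

2048


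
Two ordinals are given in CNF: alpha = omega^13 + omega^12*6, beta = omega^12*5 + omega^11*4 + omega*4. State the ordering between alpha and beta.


Compare term by term from highest exponent:
alpha = omega^13 + omega^12*6
beta = omega^12*5 + omega^11*4 + omega*4
Term 1: alpha has omega^13*1, beta has omega^12*5
Term 2: alpha has omega^12*6, beta has omega^11*4
Term 3: alpha has omega^0*0, beta has omega^1*4
Result: alpha > beta

alpha > beta


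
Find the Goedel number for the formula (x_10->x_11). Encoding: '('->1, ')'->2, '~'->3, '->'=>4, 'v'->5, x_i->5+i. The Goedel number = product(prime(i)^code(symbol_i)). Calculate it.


Formula: (x_10->x_11)
Symbol codes: [1, 15, 4, 16, 2]
Primes: [2, 3, 5, 7, 11]
p_1^1 = 2^1 = 2
p_2^15 = 3^15 = 14348907
p_3^4 = 5^4 = 625
p_4^16 = 7^16 = 33232930569601
p_5^2 = 11^2 = 121
Product = 72124504799700093636183750

72124504799700093636183750


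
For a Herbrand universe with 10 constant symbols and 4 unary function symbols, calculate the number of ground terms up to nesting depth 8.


Herbrand terms by depth:
Depth 0: 10 constants
Depth 1: 40 new terms (running total: 50)
Depth 2: 160 new terms (running total: 210)
Depth 3: 640 new terms (running total: 850)
Depth 4: 2560 new terms (running total: 3410)
Depth 5: 10240 new terms (running total: 13650)
Depth 6: 40960 new terms (running total: 54610)
Depth 7: 163840 new terms (running total: 218450)
Depth 8: 655360 new terms (running total: 873810)
Total distinct ground terms = 873810

873810


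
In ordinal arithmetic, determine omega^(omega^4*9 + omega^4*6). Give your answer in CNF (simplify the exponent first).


omega^(omega^4*9 + omega^4*6):
Both terms of the exponent have the same exponent 4, so they merge: omega^4*9 + omega^4*6 = omega^4*(9+6) = omega^4*15.
omega raised to a CNF ordinal is a single CNF term: Result = omega^(omega^4*15)

omega^(omega^4*15)


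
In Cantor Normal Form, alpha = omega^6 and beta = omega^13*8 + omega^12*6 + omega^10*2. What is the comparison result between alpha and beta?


Compare term by term from highest exponent:
alpha = omega^6
beta = omega^13*8 + omega^12*6 + omega^10*2
Term 1: alpha has omega^6*1, beta has omega^13*8
Term 2: alpha has omega^0*0, beta has omega^12*6
Term 3: alpha has omega^0*0, beta has omega^10*2
Result: alpha < beta

alpha < beta


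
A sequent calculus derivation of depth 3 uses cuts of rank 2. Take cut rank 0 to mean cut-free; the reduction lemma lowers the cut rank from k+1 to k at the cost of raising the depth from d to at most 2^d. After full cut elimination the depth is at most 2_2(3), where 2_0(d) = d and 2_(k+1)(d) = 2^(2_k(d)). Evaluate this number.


Each rank reduction sends depth d to at most 2^d; cut rank r needs r reductions.
2_0(3) = 3
2_1(3) = 2^3 = 8
2_2(3) = 2^8 = 256
Cut-free depth bound = 256

256


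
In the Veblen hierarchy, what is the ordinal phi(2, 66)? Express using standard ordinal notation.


phi(2, 66):
phi(2, beta) = zeta_beta (the beta-th zeta number, fixed point of epsilon).
phi(2, 66) = zeta_66

zeta_66


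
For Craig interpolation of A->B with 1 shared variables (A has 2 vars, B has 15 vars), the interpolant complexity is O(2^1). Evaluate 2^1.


Shared atoms = 1
Craig interpolant size bound = 2^1
= 2

2


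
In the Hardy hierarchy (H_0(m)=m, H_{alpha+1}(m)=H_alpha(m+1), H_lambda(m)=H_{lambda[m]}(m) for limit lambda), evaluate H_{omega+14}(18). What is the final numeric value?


H_{omega+14}(18):
Unwind the 14 successor steps: H_{omega+14}(18) = H_omega(18+14) = H_omega(32).
H_omega(m) = H_m(m) = m + m = 2m.
Result = 2 * 32 = 64

64


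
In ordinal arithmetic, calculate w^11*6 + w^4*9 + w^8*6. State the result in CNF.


Ordinal addition (w^11*6 + w^4*9) + w^8*6:
alpha's leading term has exponent 11 > beta's exponent 8, so it survives.
alpha's tail term has exponent 4 < beta's exponent 8, so it is absorbed by beta.
In ordinal addition, any term followed by a strictly larger-exponent term is absorbed.
Result = w^11*6 + w^8*6

w^11*6 + w^8*6


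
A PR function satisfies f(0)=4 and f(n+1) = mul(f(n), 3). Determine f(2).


f(0) = 4
f(1) = mul(f(0), 3) = mul(4, 3) = 12
f(2) = mul(f(1), 3) = mul(12, 3) = 36


36


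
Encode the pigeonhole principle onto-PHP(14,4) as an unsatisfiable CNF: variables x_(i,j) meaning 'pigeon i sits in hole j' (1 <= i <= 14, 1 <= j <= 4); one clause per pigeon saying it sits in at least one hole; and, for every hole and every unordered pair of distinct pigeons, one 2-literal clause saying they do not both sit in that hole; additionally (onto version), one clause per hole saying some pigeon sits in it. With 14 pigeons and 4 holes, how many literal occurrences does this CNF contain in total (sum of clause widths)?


onto-PHP(14,4): 14 pigeons, 4 holes, 14*4 = 56 variables.
- pigeon clauses: one per pigeon -> 14 clauses of width 4 -> 56 literals
- hole clauses: 4 holes * C(14,2) = 4 * 91 -> 364 clauses of width 2 -> 728 literals
- onto clauses: one per hole -> 4 clauses of width 14 -> 56 literals
Total literal occurrences = 56 + 728 + 56 = 840

840


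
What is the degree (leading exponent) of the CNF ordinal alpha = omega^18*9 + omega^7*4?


CNF: omega^18*9 + omega^7*4
The leading term is omega^18*9, which has exponent 18.

18


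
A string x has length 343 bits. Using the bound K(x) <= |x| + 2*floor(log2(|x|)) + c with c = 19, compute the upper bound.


floor(log2(343)) = 8
2 * 8 = 16
K(x) <= 343 + 16 + 19 = 378

378


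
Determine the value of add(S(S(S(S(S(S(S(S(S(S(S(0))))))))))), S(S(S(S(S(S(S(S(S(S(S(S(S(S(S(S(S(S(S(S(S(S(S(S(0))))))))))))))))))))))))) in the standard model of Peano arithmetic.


add(S^11(0), S^24(0)):
S^11(0) = 11
S^24(0) = 24
11 + 24 = 35

35


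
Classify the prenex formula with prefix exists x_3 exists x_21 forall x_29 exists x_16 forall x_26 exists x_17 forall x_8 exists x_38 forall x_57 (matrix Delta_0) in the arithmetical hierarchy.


Leading quantifier is exists, so the class is Sigma.
Number of quantifier blocks = alternations + 1 = 7 + 1 = 8.
Classification: Sigma_8

Sigma_8


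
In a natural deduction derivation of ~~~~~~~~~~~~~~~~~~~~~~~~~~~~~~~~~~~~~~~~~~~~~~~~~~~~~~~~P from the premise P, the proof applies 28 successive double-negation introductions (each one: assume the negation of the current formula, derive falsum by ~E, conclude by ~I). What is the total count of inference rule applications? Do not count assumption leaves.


Each double-negation introduction (from C infer ~~C) uses 2 inference nodes: one ~E (C and ~C give falsum) and one ~I (discharge ~C).
28 double negations = 28 * 2 = 56 inference nodes.

56


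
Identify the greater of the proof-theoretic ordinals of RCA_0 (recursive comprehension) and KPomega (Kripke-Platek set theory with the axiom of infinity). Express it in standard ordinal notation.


Proof-theoretic ordinal of RCA_0 (recursive comprehension): omega^omega
Proof-theoretic ordinal of KPomega (Kripke-Platek set theory with the axiom of infinity): psi_0(epsilon_{Omega+1})
Comparing: omega^omega < psi_0(epsilon_{Omega+1}).
The larger ordinal is psi_0(epsilon_{Omega+1}) (from KPomega (Kripke-Platek set theory with the axiom of infinity)).

psi_0(epsilon_{Omega+1})


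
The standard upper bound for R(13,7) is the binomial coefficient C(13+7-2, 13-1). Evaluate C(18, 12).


R(13,7) <= C(13+7-2, 13-1) = C(18, 12)
C(18, 12) = 18! / (12! * 6!)
= 18564

18564


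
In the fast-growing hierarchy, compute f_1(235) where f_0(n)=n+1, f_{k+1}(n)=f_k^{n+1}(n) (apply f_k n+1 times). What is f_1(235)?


f_1(235) = f_0^236(235)
f_0 adds 1 each time, applied 236 times.
f_1(235) = 235 + 236 = 471

471


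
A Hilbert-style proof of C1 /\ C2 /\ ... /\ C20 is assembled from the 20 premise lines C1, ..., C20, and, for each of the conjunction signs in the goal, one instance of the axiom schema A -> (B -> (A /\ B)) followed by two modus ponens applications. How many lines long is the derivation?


Conjoining 20 premises:
- 20 premise lines
- the goal has 19 conjunction signs; each costs 1 axiom instance + 2 MP = 3 lines: 3 * 19 = 57
Total = 20 + 57 = 77 lines.

77


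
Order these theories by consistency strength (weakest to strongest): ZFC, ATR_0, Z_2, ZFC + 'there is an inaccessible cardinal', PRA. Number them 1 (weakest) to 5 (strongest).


Ordering by consistency strength:
1. PRA
2. ATR_0
3. Z_2
4. ZFC
5. ZFC + 'there is an inaccessible cardinal'


ZFC=4, ATR_0=2, Z_2=3, ZFC + 'there is an inaccessible cardinal'=5, PRA=1


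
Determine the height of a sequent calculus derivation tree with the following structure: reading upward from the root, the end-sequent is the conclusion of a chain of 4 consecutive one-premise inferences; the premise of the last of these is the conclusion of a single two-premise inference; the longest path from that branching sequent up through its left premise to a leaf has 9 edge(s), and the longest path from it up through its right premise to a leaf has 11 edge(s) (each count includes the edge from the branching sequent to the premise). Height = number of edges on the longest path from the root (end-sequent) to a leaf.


Longest path through the left premise: 9 edges (measured from the branching sequent)
Longest path through the right premise: 11 edges
Height of the subtree rooted at the branching sequent: max(9, 11) = 11
The branching sequent sits 4 edges above the root (the chain of one-premise inferences), so height = 11 + 4 = 15

15


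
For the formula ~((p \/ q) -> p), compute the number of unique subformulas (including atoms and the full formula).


Formula: ~((p \/ q) -> p)
Subformulas found:
  1. q
  2. p
  3. (p \/ q)
  4. ((p \/ q) -> p)
  5. ~((p \/ q) -> p)
Total distinct subformulas = 5

5


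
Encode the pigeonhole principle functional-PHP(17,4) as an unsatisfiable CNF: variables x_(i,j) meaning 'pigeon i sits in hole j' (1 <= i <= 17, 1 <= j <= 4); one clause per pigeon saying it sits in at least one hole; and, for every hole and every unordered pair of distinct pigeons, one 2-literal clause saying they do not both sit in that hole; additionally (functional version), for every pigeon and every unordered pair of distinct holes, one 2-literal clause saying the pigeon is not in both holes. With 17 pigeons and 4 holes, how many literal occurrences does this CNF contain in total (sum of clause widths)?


functional-PHP(17,4): 17 pigeons, 4 holes, 17*4 = 68 variables.
- pigeon clauses: one per pigeon -> 17 clauses of width 4 -> 68 literals
- hole clauses: 4 holes * C(17,2) = 4 * 136 -> 544 clauses of width 2 -> 1088 literals
- functional clauses: 17 pigeons * C(4,2) = 17 * 6 -> 102 clauses of width 2 -> 204 literals
Total literal occurrences = 68 + 1088 + 204 = 1360

1360


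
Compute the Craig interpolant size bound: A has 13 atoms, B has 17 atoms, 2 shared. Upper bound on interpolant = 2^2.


Shared atoms = 2
Craig interpolant size bound = 2^2
= 4

4


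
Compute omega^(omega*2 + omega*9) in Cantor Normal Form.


omega^(omega*2 + omega*9):
Both terms of the exponent have the same exponent 1, so they merge: omega*2 + omega*9 = omega*(2+9) = omega*11.
omega raised to a CNF ordinal is a single CNF term: Result = omega^(omega*11)

omega^(omega*11)


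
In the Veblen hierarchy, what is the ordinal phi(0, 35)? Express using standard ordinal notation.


phi(0, 35):
phi(0, beta) = omega^beta by definition.
phi(0, 35) = omega^35

omega^35


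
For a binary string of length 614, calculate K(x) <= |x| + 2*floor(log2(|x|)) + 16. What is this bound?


floor(log2(614)) = 9
2 * 9 = 18
K(x) <= 614 + 18 + 16 = 648

648


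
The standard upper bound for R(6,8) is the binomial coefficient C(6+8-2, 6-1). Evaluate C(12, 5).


R(6,8) <= C(6+8-2, 6-1) = C(12, 5)
C(12, 5) = 12! / (5! * 7!)
= 792

792


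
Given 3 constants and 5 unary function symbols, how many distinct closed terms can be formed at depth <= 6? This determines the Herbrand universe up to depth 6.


Herbrand terms by depth:
Depth 0: 3 constants
Depth 1: 15 new terms (running total: 18)
Depth 2: 75 new terms (running total: 93)
Depth 3: 375 new terms (running total: 468)
Depth 4: 1875 new terms (running total: 2343)
Depth 5: 9375 new terms (running total: 11718)
Depth 6: 46875 new terms (running total: 58593)
Total distinct ground terms = 58593

58593


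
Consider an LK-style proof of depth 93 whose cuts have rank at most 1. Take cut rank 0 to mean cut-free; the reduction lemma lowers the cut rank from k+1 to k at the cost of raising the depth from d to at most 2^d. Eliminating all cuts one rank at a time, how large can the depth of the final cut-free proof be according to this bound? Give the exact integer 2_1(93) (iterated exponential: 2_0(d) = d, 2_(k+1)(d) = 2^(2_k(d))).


Each rank reduction sends depth d to at most 2^d; cut rank r needs r reductions.
2_0(93) = 93
2_1(93) = 2^93 = 9903520314283042199192993792
Cut-free depth bound = 9903520314283042199192993792

9903520314283042199192993792


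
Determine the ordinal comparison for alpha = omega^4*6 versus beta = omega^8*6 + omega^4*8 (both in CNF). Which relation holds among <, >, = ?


Compare term by term from highest exponent:
alpha = omega^4*6
beta = omega^8*6 + omega^4*8
Term 1: alpha has omega^4*6, beta has omega^8*6
Term 2: alpha has omega^0*0, beta has omega^4*8
Result: alpha < beta

alpha < beta


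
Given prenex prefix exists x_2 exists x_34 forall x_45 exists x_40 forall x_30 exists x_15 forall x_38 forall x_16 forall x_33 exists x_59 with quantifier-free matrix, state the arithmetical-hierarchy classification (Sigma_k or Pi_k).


Leading quantifier is exists, so the class is Sigma.
Number of quantifier blocks = alternations + 1 = 6 + 1 = 7.
Classification: Sigma_7

Sigma_7


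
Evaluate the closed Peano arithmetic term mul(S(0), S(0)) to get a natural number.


mul(S^1(0), S^1(0)):
S^1(0) = 1
S^1(0) = 1
1 * 1 = 1

1


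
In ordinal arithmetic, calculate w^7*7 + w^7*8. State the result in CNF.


Ordinal addition w^7*7 + w^7*8:
Both terms have the same exponent 7.
w^e*c + w^e*d = w^e*(c+d).
Result = w^7*(7+8) = w^7*15

w^7*15


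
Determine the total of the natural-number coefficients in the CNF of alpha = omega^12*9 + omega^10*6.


CNF: omega^12*9 + omega^10*6
Coefficients: 9 + 6 = 15

15


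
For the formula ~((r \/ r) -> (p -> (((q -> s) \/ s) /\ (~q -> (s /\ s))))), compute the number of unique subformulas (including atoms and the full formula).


Formula: ~((r \/ r) -> (p -> (((q -> s) \/ s) /\ (~q -> (s /\ s)))))
Subformulas found:
  1. q
  2. s
  3. r
  4. p
  5. ~q
  6. (r \/ r)
  7. (s /\ s)
  8. (q -> s)
  9. ((q -> s) \/ s)
  10. (~q -> (s /\ s))
  11. (((q -> s) \/ s) /\ (~q -> (s /\ s)))
  12. (p -> (((q -> s) \/ s) /\ (~q -> (s /\ s))))
  13. ((r \/ r) -> (p -> (((q -> s) \/ s) /\ (~q -> (s /\ s)))))
  14. ~((r \/ r) -> (p -> (((q -> s) \/ s) /\ (~q -> (s /\ s)))))
Total distinct subformulas = 14

14


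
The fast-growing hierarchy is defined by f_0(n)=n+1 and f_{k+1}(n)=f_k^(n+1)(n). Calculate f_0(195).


f_0(195) = 195 + 1 = 196

196


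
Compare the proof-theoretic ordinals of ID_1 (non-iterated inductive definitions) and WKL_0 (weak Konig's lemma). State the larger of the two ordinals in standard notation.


Proof-theoretic ordinal of ID_1 (non-iterated inductive definitions): psi_0(epsilon_{Omega+1})
Proof-theoretic ordinal of WKL_0 (weak Konig's lemma): omega^omega
Comparing: omega^omega < psi_0(epsilon_{Omega+1}).
The larger ordinal is psi_0(epsilon_{Omega+1}) (from ID_1 (non-iterated inductive definitions)).

psi_0(epsilon_{Omega+1})


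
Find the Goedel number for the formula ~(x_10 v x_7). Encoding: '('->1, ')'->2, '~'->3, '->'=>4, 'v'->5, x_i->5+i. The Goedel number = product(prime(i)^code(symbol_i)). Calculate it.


Formula: ~(x_10 v x_7)
Symbol codes: [3, 1, 15, 5, 12, 2]
Primes: [2, 3, 5, 7, 11, 13]
p_1^3 = 2^3 = 8
p_2^1 = 3^1 = 3
p_3^15 = 5^15 = 30517578125
p_4^5 = 7^5 = 16807
p_5^12 = 11^12 = 3138428376721
p_6^2 = 13^2 = 169
Product = 6529056597623967878173828125000

6529056597623967878173828125000


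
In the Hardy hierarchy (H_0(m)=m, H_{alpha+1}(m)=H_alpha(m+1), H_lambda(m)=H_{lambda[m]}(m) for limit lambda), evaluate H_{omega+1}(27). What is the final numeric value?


H_{omega+1}(27):
Unwind the 1 successor steps: H_{omega+1}(27) = H_omega(27+1) = H_omega(28).
H_omega(m) = H_m(m) = m + m = 2m.
Result = 2 * 28 = 56

56


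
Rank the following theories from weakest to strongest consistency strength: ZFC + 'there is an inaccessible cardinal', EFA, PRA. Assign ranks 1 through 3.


Ordering by consistency strength:
1. EFA
2. PRA
3. ZFC + 'there is an inaccessible cardinal'


ZFC + 'there is an inaccessible cardinal'=3, EFA=1, PRA=2


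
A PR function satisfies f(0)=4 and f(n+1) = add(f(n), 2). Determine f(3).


f(0) = 4
f(1) = add(f(0), 2) = add(4, 2) = 6
f(2) = add(f(1), 2) = add(6, 2) = 8
f(3) = add(f(2), 2) = add(8, 2) = 10


10


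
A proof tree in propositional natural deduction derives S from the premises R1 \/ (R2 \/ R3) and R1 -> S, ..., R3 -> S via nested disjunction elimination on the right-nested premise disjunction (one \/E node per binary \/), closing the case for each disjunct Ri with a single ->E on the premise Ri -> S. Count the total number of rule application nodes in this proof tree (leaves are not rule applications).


The premise R1 \/ (R2 \/ R3) contains 3 disjuncts, hence 2 binary \/ connectives.
- Each binary \/ is eliminated once: 2 \/E nodes.
- Each of the 3 cases Ri derives S by one ->E with Ri -> S: 3 ->E nodes.
Total = 2 + 3 = 5

5


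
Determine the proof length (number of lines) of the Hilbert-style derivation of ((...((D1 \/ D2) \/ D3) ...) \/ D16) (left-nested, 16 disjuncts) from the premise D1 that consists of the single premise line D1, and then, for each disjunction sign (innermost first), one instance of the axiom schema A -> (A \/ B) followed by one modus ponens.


Building the left-nested 16-ary disjunction from D1:
- 1 premise line (D1)
- 16 disjuncts means 15 disjunction signs; each needs 1 axiom instance + 1 MP = 2 lines: 2 * 15 = 30
Total = 1 + 30 = 31 lines.

31


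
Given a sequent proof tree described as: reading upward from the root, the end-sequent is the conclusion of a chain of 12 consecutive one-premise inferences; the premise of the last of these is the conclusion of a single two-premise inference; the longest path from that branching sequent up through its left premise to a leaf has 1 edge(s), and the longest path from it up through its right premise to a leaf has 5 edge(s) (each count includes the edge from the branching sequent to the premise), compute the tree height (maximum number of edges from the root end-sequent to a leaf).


Longest path through the left premise: 1 edges (measured from the branching sequent)
Longest path through the right premise: 5 edges
Height of the subtree rooted at the branching sequent: max(1, 5) = 5
The branching sequent sits 12 edges above the root (the chain of one-premise inferences), so height = 5 + 12 = 17

17


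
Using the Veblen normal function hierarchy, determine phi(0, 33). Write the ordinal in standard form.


phi(0, 33):
phi(0, beta) = omega^beta by definition.
phi(0, 33) = omega^33

omega^33


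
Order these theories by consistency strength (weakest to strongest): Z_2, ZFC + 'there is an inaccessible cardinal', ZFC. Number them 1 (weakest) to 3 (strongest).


Ordering by consistency strength:
1. Z_2
2. ZFC
3. ZFC + 'there is an inaccessible cardinal'


Z_2=1, ZFC + 'there is an inaccessible cardinal'=3, ZFC=2


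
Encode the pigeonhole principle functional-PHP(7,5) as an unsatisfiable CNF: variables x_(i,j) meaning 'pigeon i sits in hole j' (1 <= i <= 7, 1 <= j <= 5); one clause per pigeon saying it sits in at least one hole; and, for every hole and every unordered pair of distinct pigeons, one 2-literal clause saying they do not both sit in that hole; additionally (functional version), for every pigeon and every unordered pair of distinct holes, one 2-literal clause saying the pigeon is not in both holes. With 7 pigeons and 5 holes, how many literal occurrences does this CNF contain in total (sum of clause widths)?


functional-PHP(7,5): 7 pigeons, 5 holes, 7*5 = 35 variables.
- pigeon clauses: one per pigeon -> 7 clauses of width 5 -> 35 literals
- hole clauses: 5 holes * C(7,2) = 5 * 21 -> 105 clauses of width 2 -> 210 literals
- functional clauses: 7 pigeons * C(5,2) = 7 * 10 -> 70 clauses of width 2 -> 140 literals
Total literal occurrences = 35 + 210 + 140 = 385

385


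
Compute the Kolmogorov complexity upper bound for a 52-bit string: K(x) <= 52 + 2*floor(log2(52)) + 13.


floor(log2(52)) = 5
2 * 5 = 10
K(x) <= 52 + 10 + 13 = 75

75


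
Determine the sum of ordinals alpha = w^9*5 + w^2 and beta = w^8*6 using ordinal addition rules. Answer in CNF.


Ordinal addition (w^9*5 + w^2) + w^8*6:
alpha's leading term has exponent 9 > beta's exponent 8, so it survives.
alpha's tail term has exponent 2 < beta's exponent 8, so it is absorbed by beta.
In ordinal addition, any term followed by a strictly larger-exponent term is absorbed.
Result = w^9*5 + w^8*6

w^9*5 + w^8*6


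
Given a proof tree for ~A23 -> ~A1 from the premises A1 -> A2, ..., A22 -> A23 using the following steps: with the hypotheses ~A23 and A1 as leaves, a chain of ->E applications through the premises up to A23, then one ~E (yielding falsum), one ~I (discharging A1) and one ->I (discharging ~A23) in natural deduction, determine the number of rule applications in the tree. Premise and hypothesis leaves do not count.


From hypothesis A1, 22 ->E steps along the 22 premises yield A23.
~E with hypothesis ~A23 gives falsum (1 node); ~I discharging A1 gives ~A1 (1 node); ->I discharging ~A23 gives the goal (1 node).
Total = 22 + 3 = 25 inference nodes.

25


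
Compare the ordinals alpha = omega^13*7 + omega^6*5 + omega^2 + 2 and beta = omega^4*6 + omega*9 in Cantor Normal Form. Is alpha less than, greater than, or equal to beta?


Compare term by term from highest exponent:
alpha = omega^13*7 + omega^6*5 + omega^2 + 2
beta = omega^4*6 + omega*9
Term 1: alpha has omega^13*7, beta has omega^4*6
Term 2: alpha has omega^6*5, beta has omega^1*9
Term 3: alpha has omega^2*1, beta has omega^0*0
Term 4: alpha has omega^0*2, beta has omega^0*0
Result: alpha > beta

alpha > beta
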